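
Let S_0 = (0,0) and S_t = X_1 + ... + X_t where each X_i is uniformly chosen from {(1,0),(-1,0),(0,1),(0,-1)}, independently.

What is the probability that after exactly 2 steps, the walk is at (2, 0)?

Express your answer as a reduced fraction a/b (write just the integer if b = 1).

Answer: 1/16

Derivation:
Let h be the number of horizontal steps (so 2-h are vertical). To end at (2,0) need (h+2)/2 right-steps and ((2-h)+0)/2 up-steps.
Sum over h with 2 ≤ h ≤ 2, h ≡ 0 (mod 2), 2-h ≡ 0 (mod 2):
h=2: C(2,2)·C(2,2)·C(0,0) = 1·1·1 = 1
Total favorable: 1
Total paths: 4^2 = 16
P = 1/16 = 1/16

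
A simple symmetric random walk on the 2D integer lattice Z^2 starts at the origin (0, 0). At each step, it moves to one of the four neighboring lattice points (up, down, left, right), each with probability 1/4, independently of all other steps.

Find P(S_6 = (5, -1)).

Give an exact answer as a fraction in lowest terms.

Let h be the number of horizontal steps (so 6-h are vertical). To end at (5,-1) need (h+5)/2 right-steps and ((6-h)-1)/2 up-steps.
Sum over h with 5 ≤ h ≤ 5, h ≡ 1 (mod 2), 6-h ≡ 1 (mod 2):
h=5: C(6,5)·C(5,5)·C(1,0) = 6·1·1 = 6
Total favorable: 6
Total paths: 4^6 = 4096
P = 6/4096 = 3/2048

Answer: 3/2048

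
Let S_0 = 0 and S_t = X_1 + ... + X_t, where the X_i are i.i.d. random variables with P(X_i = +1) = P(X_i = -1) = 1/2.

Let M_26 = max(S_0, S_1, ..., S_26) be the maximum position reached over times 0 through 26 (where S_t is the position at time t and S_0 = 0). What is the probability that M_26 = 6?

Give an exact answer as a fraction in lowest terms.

Answer: 5311735/67108864

Derivation:
Let M_26 = max(S_0,...,S_26). Use the reflection principle: for j ≥ 1, #{paths with M_26 ≥ j} = #{S_26 ≥ j} + #{S_26 ≥ j+1}.
By reflection, #{M_26 ≥ 6} = #{S_26 ≥ 6} + #{S_26 ≥ 7} = 10970272 + 5658537 = 16628809.
#{M_26 ≥ 7} = #{S_26 ≥ 7} + #{S_26 ≥ 8} = 5658537 + 5658537 = 11317074.
#{M_26 = 6} = 16628809 - 11317074 = 5311735.
P(M_26 = 6) = 5311735/67108864 = 5311735/67108864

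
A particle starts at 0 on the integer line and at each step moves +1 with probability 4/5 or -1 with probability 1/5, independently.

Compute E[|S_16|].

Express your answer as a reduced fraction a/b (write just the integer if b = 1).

Answer: 1465917781392/152587890625

Derivation:
S_16 takes values m ≡ 0 (mod 2) with |m| ≤ 16; P(S_16=m) = C(16,(16+m)/2) · (4/5)^((16+m)/2) · (1/5)^((16-m)/2).
Distribution: P(S=-16)=1/152587890625, P(S=-14)=64/152587890625, P(S=-12)=384/30517578125, P(S=-10)=7168/30517578125, P(S=-8)=93184/30517578125, P(S=-6)=4472832/152587890625, P(S=-4)=32800768/152587890625, P(S=-2)=37486592/30517578125, P(S=0)=168689664/30517578125, P(S=2)=599785472/30517578125, P(S=4)=8396996608/152587890625, P(S=6)=18320719872/152587890625, P(S=8)=6106906624/30517578125, P(S=10)=7516192768/30517578125, P(S=12)=6442450944/30517578125, P(S=14)=17179869184/152587890625, P(S=16)=4294967296/152587890625
E[|S_16|] = Σ_m |m|·P(S_16=m) = 1465917781392/152587890625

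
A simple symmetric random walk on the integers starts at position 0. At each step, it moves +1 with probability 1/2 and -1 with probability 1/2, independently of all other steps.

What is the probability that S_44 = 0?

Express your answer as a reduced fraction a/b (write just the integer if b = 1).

To return to 0 after 44 steps: need exactly 22 steps of +1 and 22 of -1.
Favorable paths: C(44,22) = 2104098963720
Total paths: 2^44 = 17592186044416
P = 2104098963720/17592186044416 = 263012370465/2199023255552

Answer: 263012370465/2199023255552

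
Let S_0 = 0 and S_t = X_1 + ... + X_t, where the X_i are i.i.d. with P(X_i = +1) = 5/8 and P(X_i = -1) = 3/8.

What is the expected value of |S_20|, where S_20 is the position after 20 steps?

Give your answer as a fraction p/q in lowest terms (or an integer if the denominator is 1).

Answer: 399130503687313445/72057594037927936

Derivation:
S_20 takes values m ≡ 0 (mod 2) with |m| ≤ 20; P(S_20=m) = C(20,(20+m)/2) · (5/8)^((20+m)/2) · (3/8)^((20-m)/2).
Distribution: P(S=-20)=3486784401/1152921504606846976, P(S=-18)=29056536675/288230376151711744, P(S=-16)=920123661375/576460752303423488, P(S=-14)=4600618306875/288230376151711744, P(S=-12)=130350852028125/1152921504606846976, P(S=-10)=43450284009375/72057594037927936, P(S=-8)=362085700078125/144115188075855872, P(S=-6)=603476166796875/72057594037927936, P(S=-4)=13075316947265625/576460752303423488, P(S=-2)=7264064970703125/144115188075855872, P(S=0)=26634904892578125/288230376151711744, P(S=2)=20177958251953125/144115188075855872, P(S=4)=100889791259765625/576460752303423488, P(S=6)=12934588623046875/72057594037927936, P(S=8)=21557647705078125/144115188075855872, P(S=10)=7185882568359375/72057594037927936, P(S=12)=59882354736328125/1152921504606846976, P(S=14)=5870819091796875/288230376151711744, P(S=16)=3261566162109375/576460752303423488, P(S=18)=286102294921875/288230376151711744, P(S=20)=95367431640625/1152921504606846976
E[|S_20|] = Σ_m |m|·P(S_20=m) = 399130503687313445/72057594037927936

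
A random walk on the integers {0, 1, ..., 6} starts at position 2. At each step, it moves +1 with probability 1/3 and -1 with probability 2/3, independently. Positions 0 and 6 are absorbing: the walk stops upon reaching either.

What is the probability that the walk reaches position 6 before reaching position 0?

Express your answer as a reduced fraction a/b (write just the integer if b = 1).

Biased walk: p = 1/3, q = 2/3, r = q/p = 2
Gambler's ruin: P(hit 6 before 0 | start at 2) = (1 - r^a)/(1 - r^N)
r^2 = 4; r^6 = 64
P = (1 - 4) / (1 - 64) = -3 / -63 = 1/21

Answer: 1/21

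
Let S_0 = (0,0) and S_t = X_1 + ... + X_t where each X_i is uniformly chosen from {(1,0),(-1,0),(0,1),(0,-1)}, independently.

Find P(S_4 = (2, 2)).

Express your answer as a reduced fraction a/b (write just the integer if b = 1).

Answer: 3/128

Derivation:
Let h be the number of horizontal steps (so 4-h are vertical). To end at (2,2) need (h+2)/2 right-steps and ((4-h)+2)/2 up-steps.
Sum over h with 2 ≤ h ≤ 2, h ≡ 0 (mod 2), 4-h ≡ 0 (mod 2):
h=2: C(4,2)·C(2,2)·C(2,2) = 6·1·1 = 6
Total favorable: 6
Total paths: 4^4 = 256
P = 6/256 = 3/128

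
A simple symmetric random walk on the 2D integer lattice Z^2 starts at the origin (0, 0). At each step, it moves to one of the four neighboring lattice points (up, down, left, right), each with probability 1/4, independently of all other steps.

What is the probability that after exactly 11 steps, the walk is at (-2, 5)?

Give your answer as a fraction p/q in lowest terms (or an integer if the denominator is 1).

Let h be the number of horizontal steps (so 11-h are vertical). To end at (-2,5) need (h-2)/2 right-steps and ((11-h)+5)/2 up-steps.
Sum over h with 2 ≤ h ≤ 6, h ≡ 0 (mod 2), 11-h ≡ 1 (mod 2):
h=2: C(11,2)·C(2,0)·C(9,7) = 55·1·36 = 1980
h=4: C(11,4)·C(4,1)·C(7,6) = 330·4·7 = 9240
h=6: C(11,6)·C(6,2)·C(5,5) = 462·15·1 = 6930
Total favorable: 18150
Total paths: 4^11 = 4194304
P = 18150/4194304 = 9075/2097152

Answer: 9075/2097152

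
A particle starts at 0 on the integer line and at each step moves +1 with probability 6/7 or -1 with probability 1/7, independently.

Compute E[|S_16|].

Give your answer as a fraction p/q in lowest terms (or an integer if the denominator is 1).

S_16 takes values m ≡ 0 (mod 2) with |m| ≤ 16; P(S_16=m) = C(16,(16+m)/2) · (6/7)^((16+m)/2) · (1/7)^((16-m)/2).
Distribution: P(S=-16)=1/33232930569601, P(S=-14)=96/33232930569601, P(S=-12)=4320/33232930569601, P(S=-10)=17280/4747561509943, P(S=-8)=336960/4747561509943, P(S=-6)=4852224/4747561509943, P(S=-4)=53374464/4747561509943, P(S=-2)=3202467840/33232930569601, P(S=0)=21616657920/33232930569601, P(S=2)=115288842240/33232930569601, P(S=4)=69173305344/4747561509943, P(S=6)=226385362944/4747561509943, P(S=8)=565963407360/4747561509943, P(S=10)=1044855521280/4747561509943, P(S=12)=9403699691520/33232930569601, P(S=14)=7522959753216/33232930569601, P(S=16)=2821109907456/33232930569601
E[|S_16|] = Σ_m |m|·P(S_16=m) = 379821167488720/33232930569601

Answer: 379821167488720/33232930569601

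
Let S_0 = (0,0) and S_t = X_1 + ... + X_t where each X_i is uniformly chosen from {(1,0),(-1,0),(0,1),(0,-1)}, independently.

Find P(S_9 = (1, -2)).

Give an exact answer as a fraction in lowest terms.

Let h be the number of horizontal steps (so 9-h are vertical). To end at (1,-2) need (h+1)/2 right-steps and ((9-h)-2)/2 up-steps.
Sum over h with 1 ≤ h ≤ 7, h ≡ 1 (mod 2), 9-h ≡ 0 (mod 2):
h=1: C(9,1)·C(1,1)·C(8,3) = 9·1·56 = 504
h=3: C(9,3)·C(3,2)·C(6,2) = 84·3·15 = 3780
h=5: C(9,5)·C(5,3)·C(4,1) = 126·10·4 = 5040
h=7: C(9,7)·C(7,4)·C(2,0) = 36·35·1 = 1260
Total favorable: 10584
Total paths: 4^9 = 262144
P = 10584/262144 = 1323/32768

Answer: 1323/32768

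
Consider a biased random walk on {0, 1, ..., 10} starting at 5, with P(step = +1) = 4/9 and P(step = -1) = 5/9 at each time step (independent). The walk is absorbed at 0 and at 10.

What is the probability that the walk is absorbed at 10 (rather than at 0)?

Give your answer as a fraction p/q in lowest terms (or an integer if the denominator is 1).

Answer: 1024/4149

Derivation:
Biased walk: p = 4/9, q = 5/9, r = q/p = 5/4
Gambler's ruin: P(hit 10 before 0 | start at 5) = (1 - r^a)/(1 - r^N)
r^5 = 3125/1024; r^10 = 9765625/1048576
P = (1 - 3125/1024) / (1 - 9765625/1048576) = -2101/1024 / -8717049/1048576 = 1024/4149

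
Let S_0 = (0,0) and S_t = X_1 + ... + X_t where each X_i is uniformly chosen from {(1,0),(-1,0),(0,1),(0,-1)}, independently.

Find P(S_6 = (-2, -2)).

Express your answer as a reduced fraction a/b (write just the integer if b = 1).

Let h be the number of horizontal steps (so 6-h are vertical). To end at (-2,-2) need (h-2)/2 right-steps and ((6-h)-2)/2 up-steps.
Sum over h with 2 ≤ h ≤ 4, h ≡ 0 (mod 2), 6-h ≡ 0 (mod 2):
h=2: C(6,2)·C(2,0)·C(4,1) = 15·1·4 = 60
h=4: C(6,4)·C(4,1)·C(2,0) = 15·4·1 = 60
Total favorable: 120
Total paths: 4^6 = 4096
P = 120/4096 = 15/512

Answer: 15/512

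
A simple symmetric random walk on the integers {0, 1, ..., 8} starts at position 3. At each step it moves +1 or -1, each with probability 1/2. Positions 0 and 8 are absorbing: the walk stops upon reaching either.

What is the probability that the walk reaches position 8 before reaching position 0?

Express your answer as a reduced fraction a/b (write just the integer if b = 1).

Answer: 3/8

Derivation:
Symmetric walk (p = 1/2): the harmonic-function argument gives P(hit 8 before 0 | start at 3) = a/N.
P = 3/8 = 3/8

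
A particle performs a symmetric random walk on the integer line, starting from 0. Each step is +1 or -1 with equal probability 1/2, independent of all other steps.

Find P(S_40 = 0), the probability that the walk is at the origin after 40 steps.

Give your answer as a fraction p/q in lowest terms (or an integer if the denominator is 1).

Answer: 34461632205/274877906944

Derivation:
To return to 0 after 40 steps: need exactly 20 steps of +1 and 20 of -1.
Favorable paths: C(40,20) = 137846528820
Total paths: 2^40 = 1099511627776
P = 137846528820/1099511627776 = 34461632205/274877906944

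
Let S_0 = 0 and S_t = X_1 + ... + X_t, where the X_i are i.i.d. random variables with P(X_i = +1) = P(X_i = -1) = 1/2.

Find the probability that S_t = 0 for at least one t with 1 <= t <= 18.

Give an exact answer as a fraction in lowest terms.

Answer: 53381/65536

Derivation:
Count via complement. Let g(t,s) = #length-t paths at position s with S_1..S_t all ≠ 0.
g(t,s) = g(t-1,s-1) + g(t-1,s+1) for s ≠ 0; g(t,0) = 0.
t=0: g(0,0)=1
t=1: g(1,-1)=1 g(1,1)=1
t=2: g(2,-2)=1 g(2,2)=1
t=3: g(3,-3)=1 g(3,-1)=1 g(3,1)=1 g(3,3)=1
t=4: g(4,-4)=1 g(4,-2)=2 g(4,2)=2 g(4,4)=1
t=5: g(5,-5)=1 g(5,-3)=3 g(5,-1)=2 g(5,1)=2 g(5,3)=3 g(5,5)=1
t=6: g(6,-6)=1 g(6,-4)=4 g(6,-2)=5 g(6,2)=5 g(6,4)=4 g(6,6)=1
t=7: g(7,-7)=1 g(7,-5)=5 g(7,-3)=9 g(7,-1)=5 g(7,1)=5 g(7,3)=9 g(7,5)=5 g(7,7)=1
t=8: g(8,-8)=1 g(8,-6)=6 g(8,-4)=14 g(8,-2)=14 g(8,2)=14 g(8,4)=14 g(8,6)=6 g(8,8)=1
t=9: g(9,-9)=1 g(9,-7)=7 g(9,-5)=20 g(9,-3)=28 g(9,-1)=14 g(9,1)=14 g(9,3)=28 g(9,5)=20 g(9,7)=7 g(9,9)=1
t=10: g(10,-10)=1 g(10,-8)=8 g(10,-6)=27 g(10,-4)=48 g(10,-2)=42 g(10,2)=42 g(10,4)=48 g(10,6)=27 g(10,8)=8 g(10,10)=1
t=11: g(11,-11)=1 g(11,-9)=9 g(11,-7)=35 g(11,-5)=75 g(11,-3)=90 g(11,-1)=42 g(11,1)=42 g(11,3)=90 g(11,5)=75 g(11,7)=35 g(11,9)=9 g(11,11)=1
t=12: g(12,-12)=1 g(12,-10)=10 g(12,-8)=44 g(12,-6)=110 g(12,-4)=165 g(12,-2)=132 g(12,2)=132 g(12,4)=165 g(12,6)=110 g(12,8)=44 g(12,10)=10 g(12,12)=1
t=13: g(13,-13)=1 g(13,-11)=11 g(13,-9)=54 g(13,-7)=154 g(13,-5)=275 g(13,-3)=297 g(13,-1)=132 g(13,1)=132 g(13,3)=297 g(13,5)=275 g(13,7)=154 g(13,9)=54 g(13,11)=11 g(13,13)=1
t=14: g(14,-14)=1 g(14,-12)=12 g(14,-10)=65 g(14,-8)=208 g(14,-6)=429 g(14,-4)=572 g(14,-2)=429 g(14,2)=429 g(14,4)=572 g(14,6)=429 g(14,8)=208 g(14,10)=65 g(14,12)=12 g(14,14)=1
t=15: g(15,-15)=1 g(15,-13)=13 g(15,-11)=77 g(15,-9)=273 g(15,-7)=637 g(15,-5)=1001 g(15,-3)=1001 g(15,-1)=429 g(15,1)=429 g(15,3)=1001 g(15,5)=1001 g(15,7)=637 g(15,9)=273 g(15,11)=77 g(15,13)=13 g(15,15)=1
t=16: g(16,-16)=1 g(16,-14)=14 g(16,-12)=90 g(16,-10)=350 g(16,-8)=910 g(16,-6)=1638 g(16,-4)=2002 g(16,-2)=1430 g(16,2)=1430 g(16,4)=2002 g(16,6)=1638 g(16,8)=910 g(16,10)=350 g(16,12)=90 g(16,14)=14 g(16,16)=1
t=17: g(17,-17)=1 g(17,-15)=15 g(17,-13)=104 g(17,-11)=440 g(17,-9)=1260 g(17,-7)=2548 g(17,-5)=3640 g(17,-3)=3432 g(17,-1)=1430 g(17,1)=1430 g(17,3)=3432 g(17,5)=3640 g(17,7)=2548 g(17,9)=1260 g(17,11)=440 g(17,13)=104 g(17,15)=15 g(17,17)=1
t=18: g(18,-18)=1 g(18,-16)=16 g(18,-14)=119 g(18,-12)=544 g(18,-10)=1700 g(18,-8)=3808 g(18,-6)=6188 g(18,-4)=7072 g(18,-2)=4862 g(18,2)=4862 g(18,4)=7072 g(18,6)=6188 g(18,8)=3808 g(18,10)=1700 g(18,12)=544 g(18,14)=119 g(18,16)=16 g(18,18)=1
Paths never hitting 0: Σ_s g(18,s) = 48620
Paths hitting 0: 2^18 - 48620 = 213524
P = 213524/262144 = 53381/65536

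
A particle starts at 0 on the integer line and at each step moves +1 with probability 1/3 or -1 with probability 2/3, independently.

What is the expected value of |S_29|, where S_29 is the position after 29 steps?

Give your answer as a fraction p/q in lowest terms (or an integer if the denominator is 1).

S_29 takes values m ≡ 1 (mod 2) with |m| ≤ 29; P(S_29=m) = C(29,(29+m)/2) · (1/3)^((29+m)/2) · (2/3)^((29-m)/2).
Distribution: P(S=-29)=536870912/68630377364883, P(S=-27)=7784628224/68630377364883, P(S=-25)=54492397568/68630377364883, P(S=-23)=27246198784/7625597484987, P(S=-21)=88550146048/7625597484987, P(S=-19)=221375365120/7625597484987, P(S=-17)=442750730240/7625597484987, P(S=-15)=727376199680/7625597484987, P(S=-13)=1000142274560/7625597484987, P(S=-11)=3500497960960/22876792454961, P(S=-9)=3500497960960/22876792454961, P(S=-7)=3023157329920/22876792454961, P(S=-5)=755789332480/7625597484987, P(S=-3)=494169948160/7625597484987, P(S=-1)=282382827520/7625597484987, P(S=1)=141191413760/7625597484987, P(S=3)=61771243520/7625597484987, P(S=5)=23618416640/7625597484987, P(S=7)=23618416640/22876792454961, P(S=9)=6836910080/22876792454961, P(S=11)=1709227520/22876792454961, P(S=13)=122087680/7625597484987, P(S=15)=22197760/7625597484987, P(S=17)=3377920/7625597484987, P(S=19)=422240/7625597484987, P(S=21)=42224/7625597484987, P(S=23)=3248/7625597484987, P(S=25)=1624/68630377364883, P(S=27)=58/68630377364883, P(S=29)=1/68630377364883
E[|S_29|] = Σ_m |m|·P(S_29=m) = 224313154766801/22876792454961

Answer: 224313154766801/22876792454961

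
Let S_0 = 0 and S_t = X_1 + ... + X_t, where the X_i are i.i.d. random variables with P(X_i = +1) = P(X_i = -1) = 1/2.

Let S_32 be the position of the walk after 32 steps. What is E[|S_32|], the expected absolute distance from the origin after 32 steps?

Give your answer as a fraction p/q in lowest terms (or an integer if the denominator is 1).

Answer: 300540195/67108864

Derivation:
S_32 takes values m ≡ 0 (mod 2) with |m| ≤ 32; P(S_32=m) = C(32,(32+m)/2)/2^32.
Total paths: 2^32 = 4294967296
Distribution: P(S=-32)=1/4294967296, P(S=-30)=32/4294967296, P(S=-28)=496/4294967296, P(S=-26)=4960/4294967296, P(S=-24)=35960/4294967296, P(S=-22)=201376/4294967296, P(S=-20)=906192/4294967296, P(S=-18)=3365856/4294967296, P(S=-16)=10518300/4294967296, P(S=-14)=28048800/4294967296, P(S=-12)=64512240/4294967296, P(S=-10)=129024480/4294967296, P(S=-8)=225792840/4294967296, P(S=-6)=347373600/4294967296, P(S=-4)=471435600/4294967296, P(S=-2)=565722720/4294967296, P(S=0)=601080390/4294967296, P(S=2)=565722720/4294967296, P(S=4)=471435600/4294967296, P(S=6)=347373600/4294967296, P(S=8)=225792840/4294967296, P(S=10)=129024480/4294967296, P(S=12)=64512240/4294967296, P(S=14)=28048800/4294967296, P(S=16)=10518300/4294967296, P(S=18)=3365856/4294967296, P(S=20)=906192/4294967296, P(S=22)=201376/4294967296, P(S=24)=35960/4294967296, P(S=26)=4960/4294967296, P(S=28)=496/4294967296, P(S=30)=32/4294967296, P(S=32)=1/4294967296
E[|S_32|] = Σ_m |m|·P(S_32=m) = 19234572480/4294967296 = 300540195/67108864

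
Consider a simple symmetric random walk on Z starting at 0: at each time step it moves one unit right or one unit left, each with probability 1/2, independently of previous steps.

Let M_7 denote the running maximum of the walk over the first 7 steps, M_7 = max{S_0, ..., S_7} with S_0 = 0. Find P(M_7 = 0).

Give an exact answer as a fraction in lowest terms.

Answer: 35/128

Derivation:
Let M_7 = max(S_0,...,S_7). Use the reflection principle: for j ≥ 1, #{paths with M_7 ≥ j} = #{S_7 ≥ j} + #{S_7 ≥ j+1}.
P(M_7 ≥ 0) = 1 since S_0 = 0, so #{M_7 ≥ 0} = 128.
#{M_7 ≥ 1} = #{S_7 ≥ 1} + #{S_7 ≥ 2} = 64 + 29 = 93.
#{M_7 = 0} = 128 - 93 = 35.
P(M_7 = 0) = 35/128 = 35/128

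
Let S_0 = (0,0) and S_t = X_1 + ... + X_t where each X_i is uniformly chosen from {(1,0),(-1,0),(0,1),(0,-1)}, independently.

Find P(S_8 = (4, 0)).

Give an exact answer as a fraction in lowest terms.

Let h be the number of horizontal steps (so 8-h are vertical). To end at (4,0) need (h+4)/2 right-steps and ((8-h)+0)/2 up-steps.
Sum over h with 4 ≤ h ≤ 8, h ≡ 0 (mod 2), 8-h ≡ 0 (mod 2):
h=4: C(8,4)·C(4,4)·C(4,2) = 70·1·6 = 420
h=6: C(8,6)·C(6,5)·C(2,1) = 28·6·2 = 336
h=8: C(8,8)·C(8,6)·C(0,0) = 1·28·1 = 28
Total favorable: 784
Total paths: 4^8 = 65536
P = 784/65536 = 49/4096

Answer: 49/4096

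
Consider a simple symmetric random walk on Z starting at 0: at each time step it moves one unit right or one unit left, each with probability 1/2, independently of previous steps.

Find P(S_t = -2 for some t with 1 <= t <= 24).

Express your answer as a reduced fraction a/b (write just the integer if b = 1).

Answer: 2894229/4194304

Derivation:
Count via complement. Let g(t,s) = #length-t paths at position s with S_1..S_t all ≠ -2.
g(t,s) = g(t-1,s-1) + g(t-1,s+1) for s ≠ -2; g(t,-2) = 0.
t=0: g(0,0)=1
t=1: g(1,-1)=1 g(1,1)=1
t=2: g(2,0)=2 g(2,2)=1
t=3: g(3,-1)=2 g(3,1)=3 g(3,3)=1
t=4: g(4,0)=5 g(4,2)=4 g(4,4)=1
t=5: g(5,-1)=5 g(5,1)=9 g(5,3)=5 g(5,5)=1
t=6: g(6,0)=14 g(6,2)=14 g(6,4)=6 g(6,6)=1
t=7: g(7,-1)=14 g(7,1)=28 g(7,3)=20 g(7,5)=7 g(7,7)=1
t=8: g(8,0)=42 g(8,2)=48 g(8,4)=27 g(8,6)=8 g(8,8)=1
t=9: g(9,-1)=42 g(9,1)=90 g(9,3)=75 g(9,5)=35 g(9,7)=9 g(9,9)=1
t=10: g(10,0)=132 g(10,2)=165 g(10,4)=110 g(10,6)=44 g(10,8)=10 g(10,10)=1
t=11: g(11,-1)=132 g(11,1)=297 g(11,3)=275 g(11,5)=154 g(11,7)=54 g(11,9)=11 g(11,11)=1
t=12: g(12,0)=429 g(12,2)=572 g(12,4)=429 g(12,6)=208 g(12,8)=65 g(12,10)=12 g(12,12)=1
t=13: g(13,-1)=429 g(13,1)=1001 g(13,3)=1001 g(13,5)=637 g(13,7)=273 g(13,9)=77 g(13,11)=13 g(13,13)=1
t=14: g(14,0)=1430 g(14,2)=2002 g(14,4)=1638 g(14,6)=910 g(14,8)=350 g(14,10)=90 g(14,12)=14 g(14,14)=1
t=15: g(15,-1)=1430 g(15,1)=3432 g(15,3)=3640 g(15,5)=2548 g(15,7)=1260 g(15,9)=440 g(15,11)=104 g(15,13)=15 g(15,15)=1
t=16: g(16,0)=4862 g(16,2)=7072 g(16,4)=6188 g(16,6)=3808 g(16,8)=1700 g(16,10)=544 g(16,12)=119 g(16,14)=16 g(16,16)=1
t=17: g(17,-1)=4862 g(17,1)=11934 g(17,3)=13260 g(17,5)=9996 g(17,7)=5508 g(17,9)=2244 g(17,11)=663 g(17,13)=135 g(17,15)=17 g(17,17)=1
t=18: g(18,0)=16796 g(18,2)=25194 g(18,4)=23256 g(18,6)=15504 g(18,8)=7752 g(18,10)=2907 g(18,12)=798 g(18,14)=152 g(18,16)=18 g(18,18)=1
t=19: g(19,-1)=16796 g(19,1)=41990 g(19,3)=48450 g(19,5)=38760 g(19,7)=23256 g(19,9)=10659 g(19,11)=3705 g(19,13)=950 g(19,15)=170 g(19,17)=19 g(19,19)=1
t=20: g(20,0)=58786 g(20,2)=90440 g(20,4)=87210 g(20,6)=62016 g(20,8)=33915 g(20,10)=14364 g(20,12)=4655 g(20,14)=1120 g(20,16)=189 g(20,18)=20 g(20,20)=1
t=21: g(21,-1)=58786 g(21,1)=149226 g(21,3)=177650 g(21,5)=149226 g(21,7)=95931 g(21,9)=48279 g(21,11)=19019 g(21,13)=5775 g(21,15)=1309 g(21,17)=209 g(21,19)=21 g(21,21)=1
t=22: g(22,0)=208012 g(22,2)=326876 g(22,4)=326876 g(22,6)=245157 g(22,8)=144210 g(22,10)=67298 g(22,12)=24794 g(22,14)=7084 g(22,16)=1518 g(22,18)=230 g(22,20)=22 g(22,22)=1
t=23: g(23,-1)=208012 g(23,1)=534888 g(23,3)=653752 g(23,5)=572033 g(23,7)=389367 g(23,9)=211508 g(23,11)=92092 g(23,13)=31878 g(23,15)=8602 g(23,17)=1748 g(23,19)=252 g(23,21)=23 g(23,23)=1
t=24: g(24,0)=742900 g(24,2)=1188640 g(24,4)=1225785 g(24,6)=961400 g(24,8)=600875 g(24,10)=303600 g(24,12)=123970 g(24,14)=40480 g(24,16)=10350 g(24,18)=2000 g(24,20)=275 g(24,22)=24 g(24,24)=1
Paths never hitting -2: Σ_s g(24,s) = 5200300
Paths hitting -2: 2^24 - 5200300 = 11576916
P = 11576916/16777216 = 2894229/4194304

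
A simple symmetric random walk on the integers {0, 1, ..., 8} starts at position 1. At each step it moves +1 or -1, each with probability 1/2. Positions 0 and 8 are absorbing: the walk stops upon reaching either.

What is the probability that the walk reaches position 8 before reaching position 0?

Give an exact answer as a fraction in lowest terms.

Symmetric walk (p = 1/2): the harmonic-function argument gives P(hit 8 before 0 | start at 1) = a/N.
P = 1/8 = 1/8

Answer: 1/8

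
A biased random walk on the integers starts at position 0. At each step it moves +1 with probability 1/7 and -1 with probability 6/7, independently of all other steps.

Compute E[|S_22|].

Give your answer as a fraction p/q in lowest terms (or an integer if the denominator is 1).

S_22 takes values m ≡ 0 (mod 2) with |m| ≤ 22; P(S_22=m) = C(22,(22+m)/2) · (1/7)^((22+m)/2) · (6/7)^((22-m)/2).
Distribution: P(S=-22)=131621703842267136/3909821048582988049, P(S=-20)=482612914088312832/3909821048582988049, P(S=-18)=120653228522078208/558545864083284007, P(S=-16)=134059142802309120/558545864083284007, P(S=-14)=106130154718494720/558545864083284007, P(S=-12)=63678092831096832/558545864083284007, P(S=-10)=30070210503573504/558545864083284007, P(S=-8)=80187228009529344/3909821048582988049, P(S=-6)=25058508752977920/3909821048582988049, P(S=-4)=928092916776960/558545864083284007, P(S=-2)=201086798635008/558545864083284007, P(S=0)=36561236115456/558545864083284007, P(S=2)=5585744406528/558545864083284007, P(S=4)=716121077760/558545864083284007, P(S=6)=537090808320/3909821048582988049, P(S=8)=47741405184/3909821048582988049, P(S=10)=497306304/558545864083284007, P(S=12)=29253312/558545864083284007, P(S=14)=1354320/558545864083284007, P(S=16)=47520/558545864083284007, P(S=18)=1188/558545864083284007, P(S=20)=132/3909821048582988049, P(S=22)=1/3909821048582988049
E[|S_22|] = Σ_m |m|·P(S_22=m) = 61440248836550995774/3909821048582988049

Answer: 61440248836550995774/3909821048582988049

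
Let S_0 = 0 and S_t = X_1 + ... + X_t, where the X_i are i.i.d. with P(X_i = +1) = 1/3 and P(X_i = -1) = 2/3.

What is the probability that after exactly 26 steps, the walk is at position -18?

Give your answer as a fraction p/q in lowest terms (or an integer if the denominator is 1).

Answer: 62704844800/2541865828329

Derivation:
To reach position -18 after 26 steps: need 4 steps of +1 and 22 steps of -1.
Number of such sequences: C(26,4) = 14950
Each has probability (1/3)^4 · (2/3)^22 = 4194304/2541865828329
P = 14950 · 4194304/2541865828329 = 62704844800/2541865828329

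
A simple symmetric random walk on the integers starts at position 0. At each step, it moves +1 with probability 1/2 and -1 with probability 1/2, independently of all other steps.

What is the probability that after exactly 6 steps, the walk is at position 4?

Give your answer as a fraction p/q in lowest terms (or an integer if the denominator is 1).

To reach position 4 after 6 steps: need 5 steps of +1 and 1 of -1.
Favorable paths: C(6,5) = 6
Total paths: 2^6 = 64
P = 6/64 = 3/32

Answer: 3/32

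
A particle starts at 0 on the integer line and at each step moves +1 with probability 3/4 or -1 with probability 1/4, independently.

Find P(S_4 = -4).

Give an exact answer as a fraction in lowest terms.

To reach position -4 after 4 steps: need 0 steps of +1 and 4 steps of -1.
Number of such sequences: C(4,0) = 1
Each has probability (3/4)^0 · (1/4)^4 = 1/256
P = 1 · 1/256 = 1/256

Answer: 1/256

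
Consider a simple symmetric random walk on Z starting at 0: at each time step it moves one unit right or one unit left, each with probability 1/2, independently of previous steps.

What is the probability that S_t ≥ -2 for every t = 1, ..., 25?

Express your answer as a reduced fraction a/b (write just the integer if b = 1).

Answer: 928625/2097152

Derivation:
Let f(t,s) = #length-t paths at position s with S_1..S_t all ≥ -2.
f(t,s) = f(t-1,s-1) + f(t-1,s+1) for s ≥ -2; f(t,s) = 0 for s < -2.
t=0: f(0,0)=1
t=1: f(1,-1)=1 f(1,1)=1
t=2: f(2,-2)=1 f(2,0)=2 f(2,2)=1
t=3: f(3,-1)=3 f(3,1)=3 f(3,3)=1
t=4: f(4,-2)=3 f(4,0)=6 f(4,2)=4 f(4,4)=1
t=5: f(5,-1)=9 f(5,1)=10 f(5,3)=5 f(5,5)=1
t=6: f(6,-2)=9 f(6,0)=19 f(6,2)=15 f(6,4)=6 f(6,6)=1
t=7: f(7,-1)=28 f(7,1)=34 f(7,3)=21 f(7,5)=7 f(7,7)=1
t=8: f(8,-2)=28 f(8,0)=62 f(8,2)=55 f(8,4)=28 f(8,6)=8 f(8,8)=1
t=9: f(9,-1)=90 f(9,1)=117 f(9,3)=83 f(9,5)=36 f(9,7)=9 f(9,9)=1
t=10: f(10,-2)=90 f(10,0)=207 f(10,2)=200 f(10,4)=119 f(10,6)=45 f(10,8)=10 f(10,10)=1
t=11: f(11,-1)=297 f(11,1)=407 f(11,3)=319 f(11,5)=164 f(11,7)=55 f(11,9)=11 f(11,11)=1
t=12: f(12,-2)=297 f(12,0)=704 f(12,2)=726 f(12,4)=483 f(12,6)=219 f(12,8)=66 f(12,10)=12 f(12,12)=1
t=13: f(13,-1)=1001 f(13,1)=1430 f(13,3)=1209 f(13,5)=702 f(13,7)=285 f(13,9)=78 f(13,11)=13 f(13,13)=1
t=14: f(14,-2)=1001 f(14,0)=2431 f(14,2)=2639 f(14,4)=1911 f(14,6)=987 f(14,8)=363 f(14,10)=91 f(14,12)=14 f(14,14)=1
t=15: f(15,-1)=3432 f(15,1)=5070 f(15,3)=4550 f(15,5)=2898 f(15,7)=1350 f(15,9)=454 f(15,11)=105 f(15,13)=15 f(15,15)=1
t=16: f(16,-2)=3432 f(16,0)=8502 f(16,2)=9620 f(16,4)=7448 f(16,6)=4248 f(16,8)=1804 f(16,10)=559 f(16,12)=120 f(16,14)=16 f(16,16)=1
t=17: f(17,-1)=11934 f(17,1)=18122 f(17,3)=17068 f(17,5)=11696 f(17,7)=6052 f(17,9)=2363 f(17,11)=679 f(17,13)=136 f(17,15)=17 f(17,17)=1
t=18: f(18,-2)=11934 f(18,0)=30056 f(18,2)=35190 f(18,4)=28764 f(18,6)=17748 f(18,8)=8415 f(18,10)=3042 f(18,12)=815 f(18,14)=153 f(18,16)=18 f(18,18)=1
t=19: f(19,-1)=41990 f(19,1)=65246 f(19,3)=63954 f(19,5)=46512 f(19,7)=26163 f(19,9)=11457 f(19,11)=3857 f(19,13)=968 f(19,15)=171 f(19,17)=19 f(19,19)=1
t=20: f(20,-2)=41990 f(20,0)=107236 f(20,2)=129200 f(20,4)=110466 f(20,6)=72675 f(20,8)=37620 f(20,10)=15314 f(20,12)=4825 f(20,14)=1139 f(20,16)=190 f(20,18)=20 f(20,20)=1
t=21: f(21,-1)=149226 f(21,1)=236436 f(21,3)=239666 f(21,5)=183141 f(21,7)=110295 f(21,9)=52934 f(21,11)=20139 f(21,13)=5964 f(21,15)=1329 f(21,17)=210 f(21,19)=21 f(21,21)=1
t=22: f(22,-2)=149226 f(22,0)=385662 f(22,2)=476102 f(22,4)=422807 f(22,6)=293436 f(22,8)=163229 f(22,10)=73073 f(22,12)=26103 f(22,14)=7293 f(22,16)=1539 f(22,18)=231 f(22,20)=22 f(22,22)=1
t=23: f(23,-1)=534888 f(23,1)=861764 f(23,3)=898909 f(23,5)=716243 f(23,7)=456665 f(23,9)=236302 f(23,11)=99176 f(23,13)=33396 f(23,15)=8832 f(23,17)=1770 f(23,19)=253 f(23,21)=23 f(23,23)=1
t=24: f(24,-2)=534888 f(24,0)=1396652 f(24,2)=1760673 f(24,4)=1615152 f(24,6)=1172908 f(24,8)=692967 f(24,10)=335478 f(24,12)=132572 f(24,14)=42228 f(24,16)=10602 f(24,18)=2023 f(24,20)=276 f(24,22)=24 f(24,24)=1
t=25: f(25,-1)=1931540 f(25,1)=3157325 f(25,3)=3375825 f(25,5)=2788060 f(25,7)=1865875 f(25,9)=1028445 f(25,11)=468050 f(25,13)=174800 f(25,15)=52830 f(25,17)=12625 f(25,19)=2299 f(25,21)=300 f(25,23)=25 f(25,25)=1
Σ_s f(25,s) = 14858000
P = 14858000/33554432 = 928625/2097152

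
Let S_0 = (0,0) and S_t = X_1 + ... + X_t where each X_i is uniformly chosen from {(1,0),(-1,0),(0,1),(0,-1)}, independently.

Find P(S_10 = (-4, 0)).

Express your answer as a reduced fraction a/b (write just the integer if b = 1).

Answer: 225/16384

Derivation:
Let h be the number of horizontal steps (so 10-h are vertical). To end at (-4,0) need (h-4)/2 right-steps and ((10-h)+0)/2 up-steps.
Sum over h with 4 ≤ h ≤ 10, h ≡ 0 (mod 2), 10-h ≡ 0 (mod 2):
h=4: C(10,4)·C(4,0)·C(6,3) = 210·1·20 = 4200
h=6: C(10,6)·C(6,1)·C(4,2) = 210·6·6 = 7560
h=8: C(10,8)·C(8,2)·C(2,1) = 45·28·2 = 2520
h=10: C(10,10)·C(10,3)·C(0,0) = 1·120·1 = 120
Total favorable: 14400
Total paths: 4^10 = 1048576
P = 14400/1048576 = 225/16384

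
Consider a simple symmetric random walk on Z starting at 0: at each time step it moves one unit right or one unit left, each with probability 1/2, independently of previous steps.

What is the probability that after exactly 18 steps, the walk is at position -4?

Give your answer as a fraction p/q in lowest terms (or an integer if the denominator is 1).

To reach position -4 after 18 steps: need 7 steps of +1 and 11 of -1.
Favorable paths: C(18,7) = 31824
Total paths: 2^18 = 262144
P = 31824/262144 = 1989/16384

Answer: 1989/16384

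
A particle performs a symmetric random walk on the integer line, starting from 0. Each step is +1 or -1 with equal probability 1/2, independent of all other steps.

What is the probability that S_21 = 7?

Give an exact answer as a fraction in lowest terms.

Answer: 14535/262144

Derivation:
To reach position 7 after 21 steps: need 14 steps of +1 and 7 of -1.
Favorable paths: C(21,14) = 116280
Total paths: 2^21 = 2097152
P = 116280/2097152 = 14535/262144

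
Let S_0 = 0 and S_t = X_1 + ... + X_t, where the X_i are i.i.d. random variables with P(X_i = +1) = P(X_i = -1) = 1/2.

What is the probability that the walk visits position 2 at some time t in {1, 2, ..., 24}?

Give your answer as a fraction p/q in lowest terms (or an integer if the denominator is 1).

Answer: 2894229/4194304

Derivation:
Count via complement. Let g(t,s) = #length-t paths at position s with S_1..S_t all ≠ 2.
g(t,s) = g(t-1,s-1) + g(t-1,s+1) for s ≠ 2; g(t,2) = 0.
t=0: g(0,0)=1
t=1: g(1,-1)=1 g(1,1)=1
t=2: g(2,-2)=1 g(2,0)=2
t=3: g(3,-3)=1 g(3,-1)=3 g(3,1)=2
t=4: g(4,-4)=1 g(4,-2)=4 g(4,0)=5
t=5: g(5,-5)=1 g(5,-3)=5 g(5,-1)=9 g(5,1)=5
t=6: g(6,-6)=1 g(6,-4)=6 g(6,-2)=14 g(6,0)=14
t=7: g(7,-7)=1 g(7,-5)=7 g(7,-3)=20 g(7,-1)=28 g(7,1)=14
t=8: g(8,-8)=1 g(8,-6)=8 g(8,-4)=27 g(8,-2)=48 g(8,0)=42
t=9: g(9,-9)=1 g(9,-7)=9 g(9,-5)=35 g(9,-3)=75 g(9,-1)=90 g(9,1)=42
t=10: g(10,-10)=1 g(10,-8)=10 g(10,-6)=44 g(10,-4)=110 g(10,-2)=165 g(10,0)=132
t=11: g(11,-11)=1 g(11,-9)=11 g(11,-7)=54 g(11,-5)=154 g(11,-3)=275 g(11,-1)=297 g(11,1)=132
t=12: g(12,-12)=1 g(12,-10)=12 g(12,-8)=65 g(12,-6)=208 g(12,-4)=429 g(12,-2)=572 g(12,0)=429
t=13: g(13,-13)=1 g(13,-11)=13 g(13,-9)=77 g(13,-7)=273 g(13,-5)=637 g(13,-3)=1001 g(13,-1)=1001 g(13,1)=429
t=14: g(14,-14)=1 g(14,-12)=14 g(14,-10)=90 g(14,-8)=350 g(14,-6)=910 g(14,-4)=1638 g(14,-2)=2002 g(14,0)=1430
t=15: g(15,-15)=1 g(15,-13)=15 g(15,-11)=104 g(15,-9)=440 g(15,-7)=1260 g(15,-5)=2548 g(15,-3)=3640 g(15,-1)=3432 g(15,1)=1430
t=16: g(16,-16)=1 g(16,-14)=16 g(16,-12)=119 g(16,-10)=544 g(16,-8)=1700 g(16,-6)=3808 g(16,-4)=6188 g(16,-2)=7072 g(16,0)=4862
t=17: g(17,-17)=1 g(17,-15)=17 g(17,-13)=135 g(17,-11)=663 g(17,-9)=2244 g(17,-7)=5508 g(17,-5)=9996 g(17,-3)=13260 g(17,-1)=11934 g(17,1)=4862
t=18: g(18,-18)=1 g(18,-16)=18 g(18,-14)=152 g(18,-12)=798 g(18,-10)=2907 g(18,-8)=7752 g(18,-6)=15504 g(18,-4)=23256 g(18,-2)=25194 g(18,0)=16796
t=19: g(19,-19)=1 g(19,-17)=19 g(19,-15)=170 g(19,-13)=950 g(19,-11)=3705 g(19,-9)=10659 g(19,-7)=23256 g(19,-5)=38760 g(19,-3)=48450 g(19,-1)=41990 g(19,1)=16796
t=20: g(20,-20)=1 g(20,-18)=20 g(20,-16)=189 g(20,-14)=1120 g(20,-12)=4655 g(20,-10)=14364 g(20,-8)=33915 g(20,-6)=62016 g(20,-4)=87210 g(20,-2)=90440 g(20,0)=58786
t=21: g(21,-21)=1 g(21,-19)=21 g(21,-17)=209 g(21,-15)=1309 g(21,-13)=5775 g(21,-11)=19019 g(21,-9)=48279 g(21,-7)=95931 g(21,-5)=149226 g(21,-3)=177650 g(21,-1)=149226 g(21,1)=58786
t=22: g(22,-22)=1 g(22,-20)=22 g(22,-18)=230 g(22,-16)=1518 g(22,-14)=7084 g(22,-12)=24794 g(22,-10)=67298 g(22,-8)=144210 g(22,-6)=245157 g(22,-4)=326876 g(22,-2)=326876 g(22,0)=208012
t=23: g(23,-23)=1 g(23,-21)=23 g(23,-19)=252 g(23,-17)=1748 g(23,-15)=8602 g(23,-13)=31878 g(23,-11)=92092 g(23,-9)=211508 g(23,-7)=389367 g(23,-5)=572033 g(23,-3)=653752 g(23,-1)=534888 g(23,1)=208012
t=24: g(24,-24)=1 g(24,-22)=24 g(24,-20)=275 g(24,-18)=2000 g(24,-16)=10350 g(24,-14)=40480 g(24,-12)=123970 g(24,-10)=303600 g(24,-8)=600875 g(24,-6)=961400 g(24,-4)=1225785 g(24,-2)=1188640 g(24,0)=742900
Paths never hitting 2: Σ_s g(24,s) = 5200300
Paths hitting 2: 2^24 - 5200300 = 11576916
P = 11576916/16777216 = 2894229/4194304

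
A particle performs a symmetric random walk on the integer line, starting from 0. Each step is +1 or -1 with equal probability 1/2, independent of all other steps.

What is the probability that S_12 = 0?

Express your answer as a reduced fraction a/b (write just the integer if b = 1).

Answer: 231/1024

Derivation:
To return to 0 after 12 steps: need exactly 6 steps of +1 and 6 of -1.
Favorable paths: C(12,6) = 924
Total paths: 2^12 = 4096
P = 924/4096 = 231/1024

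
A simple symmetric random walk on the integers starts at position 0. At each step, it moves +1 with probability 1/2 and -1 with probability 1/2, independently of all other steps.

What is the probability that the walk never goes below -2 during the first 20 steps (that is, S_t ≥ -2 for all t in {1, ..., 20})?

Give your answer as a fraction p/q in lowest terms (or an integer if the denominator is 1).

Let f(t,s) = #length-t paths at position s with S_1..S_t all ≥ -2.
f(t,s) = f(t-1,s-1) + f(t-1,s+1) for s ≥ -2; f(t,s) = 0 for s < -2.
t=0: f(0,0)=1
t=1: f(1,-1)=1 f(1,1)=1
t=2: f(2,-2)=1 f(2,0)=2 f(2,2)=1
t=3: f(3,-1)=3 f(3,1)=3 f(3,3)=1
t=4: f(4,-2)=3 f(4,0)=6 f(4,2)=4 f(4,4)=1
t=5: f(5,-1)=9 f(5,1)=10 f(5,3)=5 f(5,5)=1
t=6: f(6,-2)=9 f(6,0)=19 f(6,2)=15 f(6,4)=6 f(6,6)=1
t=7: f(7,-1)=28 f(7,1)=34 f(7,3)=21 f(7,5)=7 f(7,7)=1
t=8: f(8,-2)=28 f(8,0)=62 f(8,2)=55 f(8,4)=28 f(8,6)=8 f(8,8)=1
t=9: f(9,-1)=90 f(9,1)=117 f(9,3)=83 f(9,5)=36 f(9,7)=9 f(9,9)=1
t=10: f(10,-2)=90 f(10,0)=207 f(10,2)=200 f(10,4)=119 f(10,6)=45 f(10,8)=10 f(10,10)=1
t=11: f(11,-1)=297 f(11,1)=407 f(11,3)=319 f(11,5)=164 f(11,7)=55 f(11,9)=11 f(11,11)=1
t=12: f(12,-2)=297 f(12,0)=704 f(12,2)=726 f(12,4)=483 f(12,6)=219 f(12,8)=66 f(12,10)=12 f(12,12)=1
t=13: f(13,-1)=1001 f(13,1)=1430 f(13,3)=1209 f(13,5)=702 f(13,7)=285 f(13,9)=78 f(13,11)=13 f(13,13)=1
t=14: f(14,-2)=1001 f(14,0)=2431 f(14,2)=2639 f(14,4)=1911 f(14,6)=987 f(14,8)=363 f(14,10)=91 f(14,12)=14 f(14,14)=1
t=15: f(15,-1)=3432 f(15,1)=5070 f(15,3)=4550 f(15,5)=2898 f(15,7)=1350 f(15,9)=454 f(15,11)=105 f(15,13)=15 f(15,15)=1
t=16: f(16,-2)=3432 f(16,0)=8502 f(16,2)=9620 f(16,4)=7448 f(16,6)=4248 f(16,8)=1804 f(16,10)=559 f(16,12)=120 f(16,14)=16 f(16,16)=1
t=17: f(17,-1)=11934 f(17,1)=18122 f(17,3)=17068 f(17,5)=11696 f(17,7)=6052 f(17,9)=2363 f(17,11)=679 f(17,13)=136 f(17,15)=17 f(17,17)=1
t=18: f(18,-2)=11934 f(18,0)=30056 f(18,2)=35190 f(18,4)=28764 f(18,6)=17748 f(18,8)=8415 f(18,10)=3042 f(18,12)=815 f(18,14)=153 f(18,16)=18 f(18,18)=1
t=19: f(19,-1)=41990 f(19,1)=65246 f(19,3)=63954 f(19,5)=46512 f(19,7)=26163 f(19,9)=11457 f(19,11)=3857 f(19,13)=968 f(19,15)=171 f(19,17)=19 f(19,19)=1
t=20: f(20,-2)=41990 f(20,0)=107236 f(20,2)=129200 f(20,4)=110466 f(20,6)=72675 f(20,8)=37620 f(20,10)=15314 f(20,12)=4825 f(20,14)=1139 f(20,16)=190 f(20,18)=20 f(20,20)=1
Σ_s f(20,s) = 520676
P = 520676/1048576 = 130169/262144

Answer: 130169/262144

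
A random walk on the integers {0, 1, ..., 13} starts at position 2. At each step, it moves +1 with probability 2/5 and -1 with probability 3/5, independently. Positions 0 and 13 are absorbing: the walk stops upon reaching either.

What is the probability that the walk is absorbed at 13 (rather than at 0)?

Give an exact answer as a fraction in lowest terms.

Biased walk: p = 2/5, q = 3/5, r = q/p = 3/2
Gambler's ruin: P(hit 13 before 0 | start at 2) = (1 - r^a)/(1 - r^N)
r^2 = 9/4; r^13 = 1594323/8192
P = (1 - 9/4) / (1 - 1594323/8192) = -5/4 / -1586131/8192 = 10240/1586131

Answer: 10240/1586131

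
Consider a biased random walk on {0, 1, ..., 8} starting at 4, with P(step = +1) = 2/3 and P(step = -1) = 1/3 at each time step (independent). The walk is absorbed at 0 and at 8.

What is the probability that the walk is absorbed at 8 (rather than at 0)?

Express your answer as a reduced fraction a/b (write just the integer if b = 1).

Biased walk: p = 2/3, q = 1/3, r = q/p = 1/2
Gambler's ruin: P(hit 8 before 0 | start at 4) = (1 - r^a)/(1 - r^N)
r^4 = 1/16; r^8 = 1/256
P = (1 - 1/16) / (1 - 1/256) = 15/16 / 255/256 = 16/17

Answer: 16/17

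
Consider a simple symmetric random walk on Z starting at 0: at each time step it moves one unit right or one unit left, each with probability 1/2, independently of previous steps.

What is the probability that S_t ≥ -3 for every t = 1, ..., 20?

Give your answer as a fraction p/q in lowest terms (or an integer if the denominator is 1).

Let f(t,s) = #length-t paths at position s with S_1..S_t all ≥ -3.
f(t,s) = f(t-1,s-1) + f(t-1,s+1) for s ≥ -3; f(t,s) = 0 for s < -3.
t=0: f(0,0)=1
t=1: f(1,-1)=1 f(1,1)=1
t=2: f(2,-2)=1 f(2,0)=2 f(2,2)=1
t=3: f(3,-3)=1 f(3,-1)=3 f(3,1)=3 f(3,3)=1
t=4: f(4,-2)=4 f(4,0)=6 f(4,2)=4 f(4,4)=1
t=5: f(5,-3)=4 f(5,-1)=10 f(5,1)=10 f(5,3)=5 f(5,5)=1
t=6: f(6,-2)=14 f(6,0)=20 f(6,2)=15 f(6,4)=6 f(6,6)=1
t=7: f(7,-3)=14 f(7,-1)=34 f(7,1)=35 f(7,3)=21 f(7,5)=7 f(7,7)=1
t=8: f(8,-2)=48 f(8,0)=69 f(8,2)=56 f(8,4)=28 f(8,6)=8 f(8,8)=1
t=9: f(9,-3)=48 f(9,-1)=117 f(9,1)=125 f(9,3)=84 f(9,5)=36 f(9,7)=9 f(9,9)=1
t=10: f(10,-2)=165 f(10,0)=242 f(10,2)=209 f(10,4)=120 f(10,6)=45 f(10,8)=10 f(10,10)=1
t=11: f(11,-3)=165 f(11,-1)=407 f(11,1)=451 f(11,3)=329 f(11,5)=165 f(11,7)=55 f(11,9)=11 f(11,11)=1
t=12: f(12,-2)=572 f(12,0)=858 f(12,2)=780 f(12,4)=494 f(12,6)=220 f(12,8)=66 f(12,10)=12 f(12,12)=1
t=13: f(13,-3)=572 f(13,-1)=1430 f(13,1)=1638 f(13,3)=1274 f(13,5)=714 f(13,7)=286 f(13,9)=78 f(13,11)=13 f(13,13)=1
t=14: f(14,-2)=2002 f(14,0)=3068 f(14,2)=2912 f(14,4)=1988 f(14,6)=1000 f(14,8)=364 f(14,10)=91 f(14,12)=14 f(14,14)=1
t=15: f(15,-3)=2002 f(15,-1)=5070 f(15,1)=5980 f(15,3)=4900 f(15,5)=2988 f(15,7)=1364 f(15,9)=455 f(15,11)=105 f(15,13)=15 f(15,15)=1
t=16: f(16,-2)=7072 f(16,0)=11050 f(16,2)=10880 f(16,4)=7888 f(16,6)=4352 f(16,8)=1819 f(16,10)=560 f(16,12)=120 f(16,14)=16 f(16,16)=1
t=17: f(17,-3)=7072 f(17,-1)=18122 f(17,1)=21930 f(17,3)=18768 f(17,5)=12240 f(17,7)=6171 f(17,9)=2379 f(17,11)=680 f(17,13)=136 f(17,15)=17 f(17,17)=1
t=18: f(18,-2)=25194 f(18,0)=40052 f(18,2)=40698 f(18,4)=31008 f(18,6)=18411 f(18,8)=8550 f(18,10)=3059 f(18,12)=816 f(18,14)=153 f(18,16)=18 f(18,18)=1
t=19: f(19,-3)=25194 f(19,-1)=65246 f(19,1)=80750 f(19,3)=71706 f(19,5)=49419 f(19,7)=26961 f(19,9)=11609 f(19,11)=3875 f(19,13)=969 f(19,15)=171 f(19,17)=19 f(19,19)=1
t=20: f(20,-2)=90440 f(20,0)=145996 f(20,2)=152456 f(20,4)=121125 f(20,6)=76380 f(20,8)=38570 f(20,10)=15484 f(20,12)=4844 f(20,14)=1140 f(20,16)=190 f(20,18)=20 f(20,20)=1
Σ_s f(20,s) = 646646
P = 646646/1048576 = 323323/524288

Answer: 323323/524288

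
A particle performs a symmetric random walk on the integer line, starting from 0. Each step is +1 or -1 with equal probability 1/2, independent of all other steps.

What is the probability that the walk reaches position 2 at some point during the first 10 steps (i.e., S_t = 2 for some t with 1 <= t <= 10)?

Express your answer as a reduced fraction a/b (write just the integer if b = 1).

Answer: 281/512

Derivation:
Count via complement. Let g(t,s) = #length-t paths at position s with S_1..S_t all ≠ 2.
g(t,s) = g(t-1,s-1) + g(t-1,s+1) for s ≠ 2; g(t,2) = 0.
t=0: g(0,0)=1
t=1: g(1,-1)=1 g(1,1)=1
t=2: g(2,-2)=1 g(2,0)=2
t=3: g(3,-3)=1 g(3,-1)=3 g(3,1)=2
t=4: g(4,-4)=1 g(4,-2)=4 g(4,0)=5
t=5: g(5,-5)=1 g(5,-3)=5 g(5,-1)=9 g(5,1)=5
t=6: g(6,-6)=1 g(6,-4)=6 g(6,-2)=14 g(6,0)=14
t=7: g(7,-7)=1 g(7,-5)=7 g(7,-3)=20 g(7,-1)=28 g(7,1)=14
t=8: g(8,-8)=1 g(8,-6)=8 g(8,-4)=27 g(8,-2)=48 g(8,0)=42
t=9: g(9,-9)=1 g(9,-7)=9 g(9,-5)=35 g(9,-3)=75 g(9,-1)=90 g(9,1)=42
t=10: g(10,-10)=1 g(10,-8)=10 g(10,-6)=44 g(10,-4)=110 g(10,-2)=165 g(10,0)=132
Paths never hitting 2: Σ_s g(10,s) = 462
Paths hitting 2: 2^10 - 462 = 562
P = 562/1024 = 281/512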